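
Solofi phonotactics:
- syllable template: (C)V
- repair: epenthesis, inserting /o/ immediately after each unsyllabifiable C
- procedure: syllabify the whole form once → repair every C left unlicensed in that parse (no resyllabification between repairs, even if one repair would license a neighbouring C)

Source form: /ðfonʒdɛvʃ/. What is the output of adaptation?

The consonants /ð/, /n/, /ʒ/, /v/, /ʃ/ cannot be parsed into a legal (C)V syllable (no codas are permitted; onsets are limited to one consonant).
Each unlicensed consonant becomes the onset of a new syllable: /ð/ → /ðo/, /n/ → /no/, /ʒ/ → /ʒo/, /v/ → /vo/, /ʃ/ → /ʃo/.

ðofonoʒodɛvoʃo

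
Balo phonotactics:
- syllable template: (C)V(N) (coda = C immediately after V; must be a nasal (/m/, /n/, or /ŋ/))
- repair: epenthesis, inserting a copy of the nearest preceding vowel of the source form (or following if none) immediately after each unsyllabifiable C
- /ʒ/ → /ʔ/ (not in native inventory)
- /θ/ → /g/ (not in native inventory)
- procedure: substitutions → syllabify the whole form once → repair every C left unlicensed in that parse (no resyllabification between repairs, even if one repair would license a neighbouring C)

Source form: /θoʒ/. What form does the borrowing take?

goʔo

Substitution: /θ/ → /g/, /ʒ/ → /ʔ/, giving /goʔ/.
Syllabifying with onset maximization leaves /ʔ/ stranded (only a nasal (/m/, /n/, or /ŋ/) is licensed in coda position; onsets are limited to one consonant).
Inserting the epenthetic vowel yields /ʔ/ → /ʔo/.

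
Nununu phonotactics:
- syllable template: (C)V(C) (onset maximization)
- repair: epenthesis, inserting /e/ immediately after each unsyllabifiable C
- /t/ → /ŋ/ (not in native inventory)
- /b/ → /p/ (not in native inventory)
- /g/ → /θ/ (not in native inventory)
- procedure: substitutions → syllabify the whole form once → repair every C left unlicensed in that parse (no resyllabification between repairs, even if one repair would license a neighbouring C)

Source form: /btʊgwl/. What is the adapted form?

Substitution: /b/ → /p/, /t/ → /ŋ/, /g/ → /θ/, giving /pŋʊθwl/.
Syllabifying with onset maximization leaves /p/, /w/, /l/ stranded (at most one coda consonant is licensed; onsets are limited to one consonant).
Each unlicensed consonant becomes the onset of a new syllable: /p/ → /pe/, /w/ → /we/, /l/ → /le/.

peŋʊθwele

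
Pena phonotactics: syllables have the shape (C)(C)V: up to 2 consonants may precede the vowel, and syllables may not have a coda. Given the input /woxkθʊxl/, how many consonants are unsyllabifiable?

The consonants /x/, /x/, /l/ cannot be parsed into a legal (C)(C)V syllable (no codas are permitted; onsets may contain at most 2 consonants).

3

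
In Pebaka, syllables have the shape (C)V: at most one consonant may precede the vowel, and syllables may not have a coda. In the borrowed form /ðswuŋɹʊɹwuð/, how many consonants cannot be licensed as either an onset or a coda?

5

Under (C)V, the unsyllabifiable consonants are /ð/, /s/, /ŋ/, /ɹ/, /ð/ (no codas are permitted; onsets are limited to one consonant).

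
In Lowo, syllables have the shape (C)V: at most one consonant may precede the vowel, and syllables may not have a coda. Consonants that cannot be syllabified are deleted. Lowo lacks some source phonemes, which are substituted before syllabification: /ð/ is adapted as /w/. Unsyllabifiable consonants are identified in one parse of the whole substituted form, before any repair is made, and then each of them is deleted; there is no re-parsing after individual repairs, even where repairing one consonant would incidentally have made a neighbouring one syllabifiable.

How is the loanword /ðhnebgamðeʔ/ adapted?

Substitution: /ð/ → /w/, giving /whnebgamweʔ/.
The consonants /w/, /h/, /b/, /m/, /ʔ/ cannot be parsed into a legal (C)V syllable (no codas are permitted; onsets are limited to one consonant).
Each unlicensed consonant is deleted: /w/, /h/, /b/, /m/, /ʔ/.

negawe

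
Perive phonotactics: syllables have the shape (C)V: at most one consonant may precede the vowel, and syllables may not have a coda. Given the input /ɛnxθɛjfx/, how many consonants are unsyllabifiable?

5

Under (C)V, the unsyllabifiable consonants are /n/, /x/, /j/, /f/, /x/ (no codas are permitted; onsets are limited to one consonant).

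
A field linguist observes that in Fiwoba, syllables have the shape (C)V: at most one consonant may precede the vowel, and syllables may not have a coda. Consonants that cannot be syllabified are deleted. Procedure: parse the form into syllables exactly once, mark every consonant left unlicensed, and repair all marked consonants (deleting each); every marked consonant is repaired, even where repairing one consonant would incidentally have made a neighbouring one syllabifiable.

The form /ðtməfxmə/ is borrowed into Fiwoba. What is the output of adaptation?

məmə

The consonants /ð/, /t/, /f/, /x/ cannot be parsed into a legal (C)V syllable (no codas are permitted; onsets are limited to one consonant).
Deleting the stranded consonants removes /ð/, /t/, /f/, /x/.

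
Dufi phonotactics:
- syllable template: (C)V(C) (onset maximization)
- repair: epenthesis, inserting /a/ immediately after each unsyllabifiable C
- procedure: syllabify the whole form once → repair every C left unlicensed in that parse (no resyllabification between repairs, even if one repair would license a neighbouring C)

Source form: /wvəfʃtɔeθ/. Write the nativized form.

Syllabifying with onset maximization leaves /w/, /ʃ/ stranded (at most one coda consonant is licensed; onsets are limited to one consonant).
Epenthesis after each stranded consonant: /w/ → /wa/, /ʃ/ → /ʃa/.

wavəfʃatɔeθ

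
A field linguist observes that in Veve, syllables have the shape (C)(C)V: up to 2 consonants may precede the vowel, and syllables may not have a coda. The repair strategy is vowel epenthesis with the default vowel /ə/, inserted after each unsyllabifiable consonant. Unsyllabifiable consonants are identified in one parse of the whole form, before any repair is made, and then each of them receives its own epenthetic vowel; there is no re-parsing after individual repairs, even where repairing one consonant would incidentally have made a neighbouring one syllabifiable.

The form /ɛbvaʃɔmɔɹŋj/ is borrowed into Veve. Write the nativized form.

ɛbvaʃɔmɔɹəŋəjə

Under (C)(C)V, the unsyllabifiable consonants are /ɹ/, /ŋ/, /j/ (no codas are permitted; onsets may contain at most 2 consonants).
Inserting the epenthetic vowel yields /ɹ/ → /ɹə/, /ŋ/ → /ŋə/, /j/ → /jə/.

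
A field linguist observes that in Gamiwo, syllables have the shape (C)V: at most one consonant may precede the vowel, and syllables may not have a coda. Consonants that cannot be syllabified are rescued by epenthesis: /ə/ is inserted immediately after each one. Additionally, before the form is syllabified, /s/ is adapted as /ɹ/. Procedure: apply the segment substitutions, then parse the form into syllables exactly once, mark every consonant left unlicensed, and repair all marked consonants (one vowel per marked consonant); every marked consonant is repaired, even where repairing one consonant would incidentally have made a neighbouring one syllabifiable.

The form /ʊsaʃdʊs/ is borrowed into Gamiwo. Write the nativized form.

Substitution: /s/ → /ɹ/, giving /ʊɹaʃdʊɹ/.
Under (C)V, the unsyllabifiable consonants are /ʃ/, /ɹ/ (no codas are permitted; onsets are limited to one consonant).
Inserting the epenthetic vowel yields /ʃ/ → /ʃə/, /ɹ/ → /ɹə/.

ʊɹaʃədʊɹə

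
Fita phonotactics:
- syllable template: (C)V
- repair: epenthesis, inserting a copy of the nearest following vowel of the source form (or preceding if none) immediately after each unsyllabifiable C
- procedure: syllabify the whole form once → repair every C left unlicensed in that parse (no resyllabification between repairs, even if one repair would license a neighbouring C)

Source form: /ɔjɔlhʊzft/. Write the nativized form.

ɔjɔlʊhʊzʊfʊtʊ

Under (C)V, the unsyllabifiable consonants are /l/, /z/, /f/, /t/ (no codas are permitted; onsets are limited to one consonant).
Each unlicensed consonant becomes the onset of a new syllable: /l/ → /lʊ/, /z/ → /zʊ/, /f/ → /fʊ/, /t/ → /tʊ/.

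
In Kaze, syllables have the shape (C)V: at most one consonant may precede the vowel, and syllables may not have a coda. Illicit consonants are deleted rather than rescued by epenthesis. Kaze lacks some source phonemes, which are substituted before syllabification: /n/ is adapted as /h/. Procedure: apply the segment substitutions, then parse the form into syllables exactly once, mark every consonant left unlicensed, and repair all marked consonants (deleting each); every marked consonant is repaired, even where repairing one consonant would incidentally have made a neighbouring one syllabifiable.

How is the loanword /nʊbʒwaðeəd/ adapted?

Substitution: /n/ → /h/, giving /hʊbʒwaðeəd/.
The consonants /b/, /ʒ/, /d/ cannot be parsed into a legal (C)V syllable (no codas are permitted; onsets are limited to one consonant).
Deletion applies to /b/, /ʒ/, /d/.

hʊwaðeə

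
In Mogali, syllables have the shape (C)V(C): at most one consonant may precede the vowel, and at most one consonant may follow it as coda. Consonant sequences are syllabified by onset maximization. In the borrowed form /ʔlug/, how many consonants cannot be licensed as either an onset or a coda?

Syllabifying with onset maximization leaves /ʔ/ stranded (at most one coda consonant is licensed; onsets are limited to one consonant).

1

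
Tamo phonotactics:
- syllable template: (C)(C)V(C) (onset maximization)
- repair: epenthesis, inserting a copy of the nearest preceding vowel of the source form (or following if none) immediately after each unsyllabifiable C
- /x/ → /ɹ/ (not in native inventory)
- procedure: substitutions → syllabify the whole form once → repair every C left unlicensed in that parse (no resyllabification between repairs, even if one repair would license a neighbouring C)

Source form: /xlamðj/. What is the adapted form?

Substitution: /x/ → /ɹ/, giving /ɹlamðj/.
Under (C)(C)V(C), the unsyllabifiable consonants are /ð/, /j/ (at most one coda consonant is licensed; onsets may contain at most 2 consonants).
Each unlicensed consonant becomes the onset of a new syllable: /ð/ → /ða/, /j/ → /ja/.

ɹlamðaja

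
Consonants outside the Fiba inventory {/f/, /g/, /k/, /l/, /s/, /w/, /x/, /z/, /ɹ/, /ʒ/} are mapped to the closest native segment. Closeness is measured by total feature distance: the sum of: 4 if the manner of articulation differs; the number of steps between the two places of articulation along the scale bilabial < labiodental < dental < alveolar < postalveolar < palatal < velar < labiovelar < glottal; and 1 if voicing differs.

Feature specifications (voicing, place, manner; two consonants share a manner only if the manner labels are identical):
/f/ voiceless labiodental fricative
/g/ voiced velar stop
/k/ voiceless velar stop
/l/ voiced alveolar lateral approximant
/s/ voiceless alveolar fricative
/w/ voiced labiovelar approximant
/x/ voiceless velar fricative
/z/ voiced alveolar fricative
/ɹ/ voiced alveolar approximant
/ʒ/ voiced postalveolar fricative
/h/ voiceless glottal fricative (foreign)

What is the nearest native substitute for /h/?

/x/ is closest: same manner (fricative), place distance 2 (glottal→velar), same voicing; total 2. Next closest is /s/ at distance 5.

x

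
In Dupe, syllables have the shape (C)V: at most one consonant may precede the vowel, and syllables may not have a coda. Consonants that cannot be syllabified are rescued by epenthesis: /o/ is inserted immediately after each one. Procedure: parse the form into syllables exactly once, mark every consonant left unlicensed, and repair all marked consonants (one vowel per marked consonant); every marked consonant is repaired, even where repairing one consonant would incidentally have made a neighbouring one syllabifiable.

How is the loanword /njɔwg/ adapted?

Under (C)V, the unsyllabifiable consonants are /n/, /w/, /g/ (no codas are permitted; onsets are limited to one consonant).
Inserting the epenthetic vowel yields /n/ → /no/, /w/ → /wo/, /g/ → /go/.

nojɔwogo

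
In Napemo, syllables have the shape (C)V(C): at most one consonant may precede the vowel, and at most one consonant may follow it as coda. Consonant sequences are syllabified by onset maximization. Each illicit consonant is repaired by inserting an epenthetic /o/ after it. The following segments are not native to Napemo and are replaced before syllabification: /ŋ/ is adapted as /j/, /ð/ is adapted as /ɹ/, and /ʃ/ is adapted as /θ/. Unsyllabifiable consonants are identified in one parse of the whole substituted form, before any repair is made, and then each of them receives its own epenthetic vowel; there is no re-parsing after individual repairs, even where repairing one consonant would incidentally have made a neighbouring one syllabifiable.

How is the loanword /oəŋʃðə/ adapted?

Substitution: /ŋ/ → /j/, /ʃ/ → /θ/, /ð/ → /ɹ/, giving /oəjθɹə/.
Under (C)V(C), the unsyllabifiable consonants are /θ/ (at most one coda consonant is licensed; onsets are limited to one consonant).
Each unlicensed consonant becomes the onset of a new syllable: /θ/ → /θo/.

oəjθoɹə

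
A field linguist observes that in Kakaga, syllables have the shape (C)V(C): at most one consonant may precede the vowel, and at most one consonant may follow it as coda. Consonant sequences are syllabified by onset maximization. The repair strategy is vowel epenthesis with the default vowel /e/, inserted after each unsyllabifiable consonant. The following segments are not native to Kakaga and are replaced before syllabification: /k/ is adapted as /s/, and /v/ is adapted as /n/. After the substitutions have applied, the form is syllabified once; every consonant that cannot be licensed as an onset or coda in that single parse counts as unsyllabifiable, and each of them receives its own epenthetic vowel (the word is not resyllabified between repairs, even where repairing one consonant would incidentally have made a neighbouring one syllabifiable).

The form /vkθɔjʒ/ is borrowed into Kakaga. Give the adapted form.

neseθɔjʒe

Substitution: /v/ → /n/, /k/ → /s/, giving /nsθɔjʒ/.
Syllabifying with onset maximization leaves /n/, /s/, /ʒ/ stranded (at most one coda consonant is licensed; onsets are limited to one consonant).
Inserting the epenthetic vowel yields /n/ → /ne/, /s/ → /se/, /ʒ/ → /ʒe/.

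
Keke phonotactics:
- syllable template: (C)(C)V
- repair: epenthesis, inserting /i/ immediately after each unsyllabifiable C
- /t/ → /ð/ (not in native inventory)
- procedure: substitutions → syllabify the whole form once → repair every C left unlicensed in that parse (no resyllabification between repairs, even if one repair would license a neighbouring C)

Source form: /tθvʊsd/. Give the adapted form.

ðiθvʊsidi

Substitution: /t/ → /ð/, giving /ðθvʊsd/.
The consonants /ð/, /s/, /d/ cannot be parsed into a legal (C)(C)V syllable (no codas are permitted; onsets may contain at most 2 consonants).
Epenthesis after each stranded consonant: /ð/ → /ði/, /s/ → /si/, /d/ → /di/.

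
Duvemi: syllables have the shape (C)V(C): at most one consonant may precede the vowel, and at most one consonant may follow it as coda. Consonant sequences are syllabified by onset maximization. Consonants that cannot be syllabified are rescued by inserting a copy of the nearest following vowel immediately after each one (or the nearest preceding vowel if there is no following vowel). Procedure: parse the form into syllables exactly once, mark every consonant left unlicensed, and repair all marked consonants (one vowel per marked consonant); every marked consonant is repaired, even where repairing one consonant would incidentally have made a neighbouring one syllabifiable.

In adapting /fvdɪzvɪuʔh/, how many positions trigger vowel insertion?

The unsyllabifiable consonants are /f/, /v/, /h/; each receives one epenthetic vowel.

3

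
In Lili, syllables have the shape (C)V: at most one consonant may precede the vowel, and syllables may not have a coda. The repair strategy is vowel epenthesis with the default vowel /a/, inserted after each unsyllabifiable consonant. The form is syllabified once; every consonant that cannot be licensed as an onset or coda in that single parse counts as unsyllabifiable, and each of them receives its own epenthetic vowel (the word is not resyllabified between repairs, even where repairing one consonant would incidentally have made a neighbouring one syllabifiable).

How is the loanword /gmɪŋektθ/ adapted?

The consonants /g/, /k/, /t/, /θ/ cannot be parsed into a legal (C)V syllable (no codas are permitted; onsets are limited to one consonant).
Inserting the epenthetic vowel yields /g/ → /ga/, /k/ → /ka/, /t/ → /ta/, /θ/ → /θa/.

gamɪŋekataθa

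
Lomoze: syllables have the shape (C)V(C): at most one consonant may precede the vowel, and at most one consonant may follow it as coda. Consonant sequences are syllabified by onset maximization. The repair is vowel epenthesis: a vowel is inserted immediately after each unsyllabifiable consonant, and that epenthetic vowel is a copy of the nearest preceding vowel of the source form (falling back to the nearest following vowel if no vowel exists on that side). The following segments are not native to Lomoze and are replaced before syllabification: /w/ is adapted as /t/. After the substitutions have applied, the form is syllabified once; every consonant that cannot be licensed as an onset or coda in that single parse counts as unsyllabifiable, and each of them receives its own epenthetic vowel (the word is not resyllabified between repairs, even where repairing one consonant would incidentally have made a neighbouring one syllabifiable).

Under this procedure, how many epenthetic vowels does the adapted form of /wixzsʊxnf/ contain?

After substitution the input is /tixzsʊxnf/.
The unsyllabifiable consonants are /z/, /n/, /f/; each receives one epenthetic vowel.

3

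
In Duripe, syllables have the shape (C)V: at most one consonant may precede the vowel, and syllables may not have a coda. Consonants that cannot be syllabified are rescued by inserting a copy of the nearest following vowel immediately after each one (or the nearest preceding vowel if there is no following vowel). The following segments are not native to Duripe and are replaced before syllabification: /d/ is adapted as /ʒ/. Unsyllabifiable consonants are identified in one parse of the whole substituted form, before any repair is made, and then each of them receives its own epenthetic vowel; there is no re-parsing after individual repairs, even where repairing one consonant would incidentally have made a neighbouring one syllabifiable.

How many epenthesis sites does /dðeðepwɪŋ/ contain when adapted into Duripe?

After substitution the input is /ʒðeðepwɪŋ/.
The unsyllabifiable consonants are /ʒ/, /p/, /ŋ/; each receives one epenthetic vowel.

3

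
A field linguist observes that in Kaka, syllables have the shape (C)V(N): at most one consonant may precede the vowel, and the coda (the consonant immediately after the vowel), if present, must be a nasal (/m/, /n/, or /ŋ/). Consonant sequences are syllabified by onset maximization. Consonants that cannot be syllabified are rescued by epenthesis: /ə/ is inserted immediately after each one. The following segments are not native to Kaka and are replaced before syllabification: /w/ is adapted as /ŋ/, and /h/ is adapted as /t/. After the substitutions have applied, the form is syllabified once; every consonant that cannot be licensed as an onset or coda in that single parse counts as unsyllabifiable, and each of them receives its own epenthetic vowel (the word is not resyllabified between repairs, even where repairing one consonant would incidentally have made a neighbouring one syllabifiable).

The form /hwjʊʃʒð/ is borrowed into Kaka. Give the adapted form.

təŋəjʊʃəʒəðə

Substitution: /h/ → /t/, /w/ → /ŋ/, giving /tŋjʊʃʒð/.
The consonants /t/, /ŋ/, /ʃ/, /ʒ/, /ð/ cannot be parsed into a legal (C)V(N) syllable (only a nasal (/m/, /n/, or /ŋ/) is licensed in coda position; onsets are limited to one consonant).
Inserting the epenthetic vowel yields /t/ → /tə/, /ŋ/ → /ŋə/, /ʃ/ → /ʃə/, /ʒ/ → /ʒə/, /ð/ → /ðə/.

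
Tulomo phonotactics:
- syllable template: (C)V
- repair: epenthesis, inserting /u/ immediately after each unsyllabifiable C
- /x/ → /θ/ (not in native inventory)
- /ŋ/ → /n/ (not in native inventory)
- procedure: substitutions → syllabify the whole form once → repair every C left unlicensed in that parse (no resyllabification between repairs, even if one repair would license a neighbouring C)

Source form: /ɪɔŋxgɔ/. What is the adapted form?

ɪɔnuθugɔ

Substitution: /ŋ/ → /n/, /x/ → /θ/, giving /ɪɔnθgɔ/.
Under (C)V, the unsyllabifiable consonants are /n/, /θ/ (no codas are permitted; onsets are limited to one consonant).
Epenthesis after each stranded consonant: /n/ → /nu/, /θ/ → /θu/.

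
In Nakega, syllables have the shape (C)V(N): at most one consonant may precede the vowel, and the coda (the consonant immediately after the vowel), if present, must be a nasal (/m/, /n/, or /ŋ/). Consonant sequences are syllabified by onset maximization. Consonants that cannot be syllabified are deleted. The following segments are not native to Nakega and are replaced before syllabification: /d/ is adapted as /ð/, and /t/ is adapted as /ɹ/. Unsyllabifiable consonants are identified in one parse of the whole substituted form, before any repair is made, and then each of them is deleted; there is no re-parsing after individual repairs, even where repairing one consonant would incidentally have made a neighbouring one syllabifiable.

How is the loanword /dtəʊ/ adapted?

Substitution: /d/ → /ð/, /t/ → /ɹ/, giving /ðɹəʊ/.
Syllabifying with onset maximization leaves /ð/ stranded (only a nasal (/m/, /n/, or /ŋ/) is licensed in coda position; onsets are limited to one consonant).
Deleting the stranded consonants removes /ð/.

ɹəʊ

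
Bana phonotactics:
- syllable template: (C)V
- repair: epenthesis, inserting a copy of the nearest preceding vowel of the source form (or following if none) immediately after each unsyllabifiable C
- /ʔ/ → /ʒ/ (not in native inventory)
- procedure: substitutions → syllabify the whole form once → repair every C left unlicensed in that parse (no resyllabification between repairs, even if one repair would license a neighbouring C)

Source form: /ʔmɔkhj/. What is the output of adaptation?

Substitution: /ʔ/ → /ʒ/, giving /ʒmɔkhj/.
The consonants /ʒ/, /k/, /h/, /j/ cannot be parsed into a legal (C)V syllable (no codas are permitted; onsets are limited to one consonant).
Inserting the epenthetic vowel yields /ʒ/ → /ʒɔ/, /k/ → /kɔ/, /h/ → /hɔ/, /j/ → /jɔ/.

ʒɔmɔkɔhɔjɔ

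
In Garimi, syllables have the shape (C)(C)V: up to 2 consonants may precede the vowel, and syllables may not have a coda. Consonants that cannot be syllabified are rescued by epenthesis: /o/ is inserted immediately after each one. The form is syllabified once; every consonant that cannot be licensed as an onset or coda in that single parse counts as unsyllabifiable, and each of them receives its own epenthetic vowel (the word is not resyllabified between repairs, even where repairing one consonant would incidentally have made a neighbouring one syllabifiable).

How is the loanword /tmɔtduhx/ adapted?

Under (C)(C)V, the unsyllabifiable consonants are /h/, /x/ (no codas are permitted; onsets may contain at most 2 consonants).
Epenthesis after each stranded consonant: /h/ → /ho/, /x/ → /xo/.

tmɔtduhoxo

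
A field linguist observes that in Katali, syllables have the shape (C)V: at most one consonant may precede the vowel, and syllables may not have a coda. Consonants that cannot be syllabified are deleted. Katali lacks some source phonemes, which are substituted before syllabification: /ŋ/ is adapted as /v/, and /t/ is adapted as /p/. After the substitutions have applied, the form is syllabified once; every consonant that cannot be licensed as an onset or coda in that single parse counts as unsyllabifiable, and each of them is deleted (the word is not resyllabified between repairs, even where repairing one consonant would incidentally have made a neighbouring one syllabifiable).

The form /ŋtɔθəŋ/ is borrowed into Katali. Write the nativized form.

Substitution: /ŋ/ → /v/, /t/ → /p/, giving /vpɔθəv/.
Under (C)V, the unsyllabifiable consonants are /v/, /v/ (no codas are permitted; onsets are limited to one consonant).
Each unlicensed consonant is deleted: /v/, /v/.

pɔθə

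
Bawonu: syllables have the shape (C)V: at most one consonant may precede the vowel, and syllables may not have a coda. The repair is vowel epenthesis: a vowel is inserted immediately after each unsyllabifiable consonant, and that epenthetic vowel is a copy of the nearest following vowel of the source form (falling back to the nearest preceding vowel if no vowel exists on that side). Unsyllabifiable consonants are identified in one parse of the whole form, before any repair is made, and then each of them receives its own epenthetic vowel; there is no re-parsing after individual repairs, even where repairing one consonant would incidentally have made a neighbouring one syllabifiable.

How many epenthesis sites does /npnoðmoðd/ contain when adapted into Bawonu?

The unsyllabifiable consonants are /n/, /p/, /ð/, /ð/, /d/; each receives one epenthetic vowel.

5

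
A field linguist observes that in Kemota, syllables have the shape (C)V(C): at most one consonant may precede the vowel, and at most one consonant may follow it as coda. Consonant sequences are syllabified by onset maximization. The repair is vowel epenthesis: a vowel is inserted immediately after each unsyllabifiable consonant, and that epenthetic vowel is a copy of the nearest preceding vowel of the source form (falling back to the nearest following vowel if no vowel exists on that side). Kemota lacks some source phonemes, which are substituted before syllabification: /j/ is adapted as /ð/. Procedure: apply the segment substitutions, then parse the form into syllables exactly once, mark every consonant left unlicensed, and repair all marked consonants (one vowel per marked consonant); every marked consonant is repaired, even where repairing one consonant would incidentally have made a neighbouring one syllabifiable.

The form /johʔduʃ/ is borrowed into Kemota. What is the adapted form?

ðohʔoduʃ

Substitution: /j/ → /ð/, giving /ðohʔduʃ/.
Under (C)V(C), the unsyllabifiable consonants are /ʔ/ (at most one coda consonant is licensed; onsets are limited to one consonant).
Each unlicensed consonant becomes the onset of a new syllable: /ʔ/ → /ʔo/.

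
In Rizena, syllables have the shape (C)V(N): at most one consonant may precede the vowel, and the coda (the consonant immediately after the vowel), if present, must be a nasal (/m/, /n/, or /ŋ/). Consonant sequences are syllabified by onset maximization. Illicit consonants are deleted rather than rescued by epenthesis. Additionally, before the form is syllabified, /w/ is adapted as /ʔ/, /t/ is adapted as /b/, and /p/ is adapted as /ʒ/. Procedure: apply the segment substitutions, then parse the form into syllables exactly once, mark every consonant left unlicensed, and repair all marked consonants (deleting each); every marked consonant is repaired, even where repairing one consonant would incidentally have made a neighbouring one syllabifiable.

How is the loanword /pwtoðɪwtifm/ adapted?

boðɪbi

Substitution: /p/ → /ʒ/, /w/ → /ʔ/, /t/ → /b/, giving /ʒʔboðɪʔbifm/.
Syllabifying with onset maximization leaves /ʒ/, /ʔ/, /ʔ/, /f/, /m/ stranded (only a nasal (/m/, /n/, or /ŋ/) is licensed in coda position; onsets are limited to one consonant).
Each unlicensed consonant is deleted: /ʒ/, /ʔ/, /ʔ/, /f/, /m/.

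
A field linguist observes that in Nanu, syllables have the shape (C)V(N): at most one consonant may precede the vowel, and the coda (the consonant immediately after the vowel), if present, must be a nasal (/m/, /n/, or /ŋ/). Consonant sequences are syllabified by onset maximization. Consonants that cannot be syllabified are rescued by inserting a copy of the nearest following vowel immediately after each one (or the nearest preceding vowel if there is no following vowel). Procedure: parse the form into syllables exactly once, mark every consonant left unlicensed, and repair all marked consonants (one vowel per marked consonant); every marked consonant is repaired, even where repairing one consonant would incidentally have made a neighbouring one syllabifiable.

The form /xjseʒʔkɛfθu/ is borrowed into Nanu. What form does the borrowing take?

Under (C)V(N), the unsyllabifiable consonants are /x/, /j/, /ʒ/, /ʔ/, /f/ (only a nasal (/m/, /n/, or /ŋ/) is licensed in coda position; onsets are limited to one consonant).
Inserting the epenthetic vowel yields /x/ → /xe/, /j/ → /je/, /ʒ/ → /ʒɛ/, /ʔ/ → /ʔɛ/, /f/ → /fu/.

xejeseʒɛʔɛkɛfuθu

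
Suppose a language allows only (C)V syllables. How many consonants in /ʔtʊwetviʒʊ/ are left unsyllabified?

2

Syllabifying with onset maximization leaves /ʔ/, /t/ stranded (no codas are permitted; onsets are limited to one consonant).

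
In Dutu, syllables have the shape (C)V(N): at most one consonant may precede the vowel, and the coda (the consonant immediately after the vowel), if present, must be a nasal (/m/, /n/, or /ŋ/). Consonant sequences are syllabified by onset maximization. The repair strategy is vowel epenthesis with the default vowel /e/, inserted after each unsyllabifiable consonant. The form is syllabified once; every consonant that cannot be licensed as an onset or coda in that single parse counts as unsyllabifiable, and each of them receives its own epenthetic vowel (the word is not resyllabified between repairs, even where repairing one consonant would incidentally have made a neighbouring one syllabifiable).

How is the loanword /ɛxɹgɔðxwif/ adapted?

The consonants /x/, /ɹ/, /ð/, /x/, /f/ cannot be parsed into a legal (C)V(N) syllable (only a nasal (/m/, /n/, or /ŋ/) is licensed in coda position; onsets are limited to one consonant).
Each unlicensed consonant becomes the onset of a new syllable: /x/ → /xe/, /ɹ/ → /ɹe/, /ð/ → /ðe/, /x/ → /xe/, /f/ → /fe/.

ɛxeɹegɔðexewife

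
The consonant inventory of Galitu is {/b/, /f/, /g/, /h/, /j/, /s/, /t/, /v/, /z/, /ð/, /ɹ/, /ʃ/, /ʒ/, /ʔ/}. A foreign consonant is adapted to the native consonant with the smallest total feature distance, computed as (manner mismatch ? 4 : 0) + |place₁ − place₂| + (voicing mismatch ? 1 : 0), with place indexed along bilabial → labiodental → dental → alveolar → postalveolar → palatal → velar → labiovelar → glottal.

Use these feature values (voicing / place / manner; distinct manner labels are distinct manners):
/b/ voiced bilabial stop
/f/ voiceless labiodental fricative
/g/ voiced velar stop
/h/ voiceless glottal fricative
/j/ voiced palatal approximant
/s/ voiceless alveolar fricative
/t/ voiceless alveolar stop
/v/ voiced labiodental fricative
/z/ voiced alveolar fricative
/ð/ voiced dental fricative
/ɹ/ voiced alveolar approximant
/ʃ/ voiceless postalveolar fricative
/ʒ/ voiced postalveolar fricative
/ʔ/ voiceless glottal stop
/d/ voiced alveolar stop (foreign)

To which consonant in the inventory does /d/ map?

t

/t/ is closest: same manner (stop), place distance 0 (alveolar→alveolar), voicing differs (+1); total 1. Next closest is /b/ at distance 3.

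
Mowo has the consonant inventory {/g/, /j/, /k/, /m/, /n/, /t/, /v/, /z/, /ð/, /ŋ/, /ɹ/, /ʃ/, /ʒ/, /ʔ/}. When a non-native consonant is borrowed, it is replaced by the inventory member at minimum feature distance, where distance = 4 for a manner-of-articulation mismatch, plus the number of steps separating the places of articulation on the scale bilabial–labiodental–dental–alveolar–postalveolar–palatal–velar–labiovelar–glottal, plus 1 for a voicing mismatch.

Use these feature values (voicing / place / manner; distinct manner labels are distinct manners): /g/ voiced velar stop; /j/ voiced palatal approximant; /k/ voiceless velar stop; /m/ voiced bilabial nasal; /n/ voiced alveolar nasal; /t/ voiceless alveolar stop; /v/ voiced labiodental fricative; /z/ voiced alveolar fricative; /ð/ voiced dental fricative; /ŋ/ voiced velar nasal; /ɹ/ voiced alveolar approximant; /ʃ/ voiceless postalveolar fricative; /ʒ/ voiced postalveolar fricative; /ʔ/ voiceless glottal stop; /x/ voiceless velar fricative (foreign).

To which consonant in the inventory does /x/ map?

ʃ

/ʃ/ is closest: same manner (fricative), place distance 2 (velar→postalveolar), same voicing; total 2. Next closest is /ʒ/ at distance 3.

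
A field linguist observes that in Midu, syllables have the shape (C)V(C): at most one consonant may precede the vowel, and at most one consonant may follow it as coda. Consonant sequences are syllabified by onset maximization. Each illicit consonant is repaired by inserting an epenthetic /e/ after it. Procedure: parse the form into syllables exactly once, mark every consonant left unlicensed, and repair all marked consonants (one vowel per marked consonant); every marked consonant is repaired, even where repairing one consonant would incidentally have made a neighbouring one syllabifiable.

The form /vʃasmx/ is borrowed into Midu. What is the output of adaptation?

veʃasmexe

The consonants /v/, /m/, /x/ cannot be parsed into a legal (C)V(C) syllable (at most one coda consonant is licensed; onsets are limited to one consonant).
Epenthesis after each stranded consonant: /v/ → /ve/, /m/ → /me/, /x/ → /xe/.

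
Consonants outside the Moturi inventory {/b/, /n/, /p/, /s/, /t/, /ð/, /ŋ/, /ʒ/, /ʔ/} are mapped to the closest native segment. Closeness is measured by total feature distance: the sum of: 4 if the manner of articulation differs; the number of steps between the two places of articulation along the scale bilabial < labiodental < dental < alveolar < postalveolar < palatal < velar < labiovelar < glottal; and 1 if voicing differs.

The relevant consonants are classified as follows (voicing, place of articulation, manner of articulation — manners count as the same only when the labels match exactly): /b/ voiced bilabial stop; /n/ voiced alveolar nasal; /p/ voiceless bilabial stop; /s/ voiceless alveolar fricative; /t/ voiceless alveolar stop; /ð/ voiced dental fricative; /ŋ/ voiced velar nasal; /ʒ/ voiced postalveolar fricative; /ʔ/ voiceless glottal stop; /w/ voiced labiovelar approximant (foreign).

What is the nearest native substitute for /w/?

/ŋ/ is closest: manner differs (approximant→nasal, +4), place distance 1 (labiovelar→velar), same voicing; total 5. Next closest is /ʔ/ at distance 6.

ŋ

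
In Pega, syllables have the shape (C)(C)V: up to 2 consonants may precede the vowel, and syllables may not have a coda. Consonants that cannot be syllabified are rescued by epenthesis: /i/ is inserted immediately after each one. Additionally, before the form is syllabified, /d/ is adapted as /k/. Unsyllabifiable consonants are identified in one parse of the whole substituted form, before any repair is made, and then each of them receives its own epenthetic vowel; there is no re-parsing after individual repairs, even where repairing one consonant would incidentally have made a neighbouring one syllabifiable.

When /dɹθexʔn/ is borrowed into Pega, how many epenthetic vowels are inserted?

After substitution the input is /kɹθexʔn/.
The unsyllabifiable consonants are /k/, /x/, /ʔ/, /n/; each receives one epenthetic vowel.

4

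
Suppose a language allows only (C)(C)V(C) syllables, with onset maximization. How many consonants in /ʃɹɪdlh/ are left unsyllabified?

Under (C)(C)V(C), the unsyllabifiable consonants are /l/, /h/ (at most one coda consonant is licensed; onsets may contain at most 2 consonants).

2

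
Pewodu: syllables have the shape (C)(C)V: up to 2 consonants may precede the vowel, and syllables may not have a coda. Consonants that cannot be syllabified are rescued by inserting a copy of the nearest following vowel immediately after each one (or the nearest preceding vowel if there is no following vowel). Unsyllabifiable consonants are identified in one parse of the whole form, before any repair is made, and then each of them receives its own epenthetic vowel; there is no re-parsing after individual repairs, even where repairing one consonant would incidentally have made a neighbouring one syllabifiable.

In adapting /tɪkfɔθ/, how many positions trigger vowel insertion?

The unsyllabifiable consonants are /θ/; each receives one epenthetic vowel.

1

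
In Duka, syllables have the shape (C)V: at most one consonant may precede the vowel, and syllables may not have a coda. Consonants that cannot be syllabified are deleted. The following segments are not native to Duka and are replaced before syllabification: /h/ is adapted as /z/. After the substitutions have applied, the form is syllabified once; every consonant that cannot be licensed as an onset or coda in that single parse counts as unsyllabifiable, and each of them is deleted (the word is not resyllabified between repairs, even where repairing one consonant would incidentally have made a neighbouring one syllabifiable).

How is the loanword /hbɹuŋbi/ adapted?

ɹubi

Substitution: /h/ → /z/, giving /zbɹuŋbi/.
Under (C)V, the unsyllabifiable consonants are /z/, /b/, /ŋ/ (no codas are permitted; onsets are limited to one consonant).
Each unlicensed consonant is deleted: /z/, /b/, /ŋ/.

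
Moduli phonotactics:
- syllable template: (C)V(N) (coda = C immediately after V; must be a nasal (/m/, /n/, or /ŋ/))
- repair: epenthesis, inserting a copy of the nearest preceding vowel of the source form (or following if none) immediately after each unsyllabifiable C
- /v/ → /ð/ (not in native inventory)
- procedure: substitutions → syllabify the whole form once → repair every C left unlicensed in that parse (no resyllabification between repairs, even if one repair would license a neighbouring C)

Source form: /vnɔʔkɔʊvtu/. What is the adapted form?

Substitution: /v/ → /ð/, giving /ðnɔʔkɔʊðtu/.
Under (C)V(N), the unsyllabifiable consonants are /ð/, /ʔ/, /ð/ (only a nasal (/m/, /n/, or /ŋ/) is licensed in coda position; onsets are limited to one consonant).
Inserting the epenthetic vowel yields /ð/ → /ðɔ/, /ʔ/ → /ʔɔ/, /ð/ → /ðʊ/.

ðɔnɔʔɔkɔʊðʊtu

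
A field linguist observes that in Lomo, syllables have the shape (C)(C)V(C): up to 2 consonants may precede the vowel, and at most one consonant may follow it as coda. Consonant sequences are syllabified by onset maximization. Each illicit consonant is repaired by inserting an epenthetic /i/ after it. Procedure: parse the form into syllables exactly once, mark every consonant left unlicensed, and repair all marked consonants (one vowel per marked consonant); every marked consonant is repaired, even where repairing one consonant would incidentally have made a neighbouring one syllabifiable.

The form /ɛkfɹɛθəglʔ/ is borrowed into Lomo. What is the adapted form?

The consonants /l/, /ʔ/ cannot be parsed into a legal (C)(C)V(C) syllable (at most one coda consonant is licensed; onsets may contain at most 2 consonants).
Epenthesis after each stranded consonant: /l/ → /li/, /ʔ/ → /ʔi/.

ɛkfɹɛθəgliʔi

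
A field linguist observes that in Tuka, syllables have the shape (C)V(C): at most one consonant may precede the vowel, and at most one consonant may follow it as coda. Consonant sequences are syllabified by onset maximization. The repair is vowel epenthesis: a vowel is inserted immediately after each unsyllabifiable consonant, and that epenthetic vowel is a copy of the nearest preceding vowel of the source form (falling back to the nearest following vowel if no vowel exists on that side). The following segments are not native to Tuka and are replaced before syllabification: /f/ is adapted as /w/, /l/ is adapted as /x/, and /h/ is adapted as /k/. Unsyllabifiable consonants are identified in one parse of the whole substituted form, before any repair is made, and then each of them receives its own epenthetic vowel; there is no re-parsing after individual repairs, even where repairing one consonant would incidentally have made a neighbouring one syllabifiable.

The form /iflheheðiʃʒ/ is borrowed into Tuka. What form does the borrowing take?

Substitution: /f/ → /w/, /l/ → /x/, /h/ → /k/, giving /iwxkekeðiʃʒ/.
The consonants /x/, /ʒ/ cannot be parsed into a legal (C)V(C) syllable (at most one coda consonant is licensed; onsets are limited to one consonant).
Inserting the epenthetic vowel yields /x/ → /xi/, /ʒ/ → /ʒi/.

iwxikekeðiʃʒi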